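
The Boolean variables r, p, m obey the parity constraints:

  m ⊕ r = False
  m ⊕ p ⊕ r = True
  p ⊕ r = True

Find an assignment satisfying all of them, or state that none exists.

r: False, p: True, m: False

m ⊕ r = F ⊕ F = False ✓
m ⊕ p ⊕ r = F ⊕ T ⊕ F = True ✓
p ⊕ r = T ⊕ F = True ✓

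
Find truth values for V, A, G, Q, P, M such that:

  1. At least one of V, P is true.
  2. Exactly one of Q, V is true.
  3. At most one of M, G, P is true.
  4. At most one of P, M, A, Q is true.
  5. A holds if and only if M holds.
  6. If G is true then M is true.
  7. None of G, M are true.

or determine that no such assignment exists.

V=T, A=F, G=F, Q=F, P=F, M=F

  (1) {V, P}: 1 true — at least one ✓
  (2) {Q, V}: 1 true — exactly one ✓
  (3) {M, G, P}: 0 true — at most one ✓
  (4) {P, M, A, Q}: 0 true — at most one ✓
  (5) A=F, M=F — same ✓
  (6) G=F ⇒ M: vacuous ✓
  (7) {G, M}: 0 true — none ✓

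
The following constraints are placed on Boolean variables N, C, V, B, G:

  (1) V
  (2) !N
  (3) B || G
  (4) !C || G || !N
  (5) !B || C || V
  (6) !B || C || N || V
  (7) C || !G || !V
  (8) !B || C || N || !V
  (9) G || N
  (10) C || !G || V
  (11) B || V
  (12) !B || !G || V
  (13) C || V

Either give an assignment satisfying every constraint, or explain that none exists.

N = False; C = True; V = True; B = False; G = True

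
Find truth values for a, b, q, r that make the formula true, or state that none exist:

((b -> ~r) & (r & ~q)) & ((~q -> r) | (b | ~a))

a = False, b = False, q = False, r = True

  (b -> ~r) & (r & ~q) = True
    b -> ~r = True
      ~r = False
    r & ~q = True
      ~q = True
  (~q -> r) | (b | ~a) = True
    ~q -> r = True
      ~q = True
    b | ~a = True
      ~a = True
Both conjuncts True, so the formula holds.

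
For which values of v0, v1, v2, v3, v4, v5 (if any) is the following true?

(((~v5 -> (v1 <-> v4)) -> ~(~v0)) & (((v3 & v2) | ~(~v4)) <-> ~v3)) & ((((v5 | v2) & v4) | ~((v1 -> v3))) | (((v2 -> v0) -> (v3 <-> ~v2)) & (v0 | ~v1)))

v0=T; v1=T; v2=T; v3=F; v4=T; v5=F

  ((~v5 -> (v1 <-> v4)) -> ~(~v0)) & (((v3 & v2) | ~(~v4)) <-> ~v3) = True
    (~v5 -> (v1 <-> v4)) -> ~(~v0) = True
      ~v5 -> (v1 <-> v4) = True
        ~v5 = True
        v1 <-> v4 = True
      ~(~v0) = True
        ~v0 = False
    ((v3 & v2) | ~(~v4)) <-> ~v3 = True
      (v3 & v2) | ~(~v4) = True
        v3 & v2 = False
        ~(~v4) = True
          ~v4 = False
      ~v3 = True
  (((v5 | v2) & v4) | ~((v1 -> v3))) | (((v2 -> v0) -> (v3 <-> ~v2)) & (v0 | ~v1)) = True
    ((v5 | v2) & v4) | ~((v1 -> v3)) = True
      (v5 | v2) & v4 = True
        v5 | v2 = True
      ~((v1 -> v3)) = True
        v1 -> v3 = False
    ((v2 -> v0) -> (v3 <-> ~v2)) & (v0 | ~v1) = True
      (v2 -> v0) -> (v3 <-> ~v2) = True
        v2 -> v0 = True
        v3 <-> ~v2 = True
          ~v2 = False
      v0 | ~v1 = True
        ~v1 = False
Both conjuncts True, so the formula holds.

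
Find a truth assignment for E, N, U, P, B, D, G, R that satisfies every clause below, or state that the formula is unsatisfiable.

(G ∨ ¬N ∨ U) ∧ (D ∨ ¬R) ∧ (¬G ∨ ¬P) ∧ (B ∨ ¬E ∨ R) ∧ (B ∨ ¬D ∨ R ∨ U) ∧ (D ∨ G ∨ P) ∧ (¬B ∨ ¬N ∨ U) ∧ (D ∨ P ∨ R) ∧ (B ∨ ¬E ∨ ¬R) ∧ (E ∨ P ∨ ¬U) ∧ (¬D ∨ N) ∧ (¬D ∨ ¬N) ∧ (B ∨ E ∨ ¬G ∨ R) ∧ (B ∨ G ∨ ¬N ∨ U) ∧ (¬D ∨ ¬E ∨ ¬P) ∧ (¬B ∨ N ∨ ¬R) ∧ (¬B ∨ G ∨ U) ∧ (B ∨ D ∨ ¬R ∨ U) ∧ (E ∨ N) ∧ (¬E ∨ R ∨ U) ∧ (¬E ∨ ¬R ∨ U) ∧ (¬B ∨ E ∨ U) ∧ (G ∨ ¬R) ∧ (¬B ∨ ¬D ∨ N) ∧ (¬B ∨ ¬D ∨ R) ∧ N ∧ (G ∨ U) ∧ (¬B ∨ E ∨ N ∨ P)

Unit clause (N) forces N = True.
In (¬D ∨ ¬N) only ¬D is left, so D = False.
In (D ∨ ¬R) only ¬R is left, so R = False.
In (D ∨ P ∨ R) only P is left, so P = True.
In (¬G ∨ ¬P) only ¬G is left, so G = False.
In (G ∨ U) only U is left, so U = True.
Set E = False.
Set B = True.
All clauses satisfied.

E = False; N = True; U = True; P = True; B = True; D = False; G = False; R = False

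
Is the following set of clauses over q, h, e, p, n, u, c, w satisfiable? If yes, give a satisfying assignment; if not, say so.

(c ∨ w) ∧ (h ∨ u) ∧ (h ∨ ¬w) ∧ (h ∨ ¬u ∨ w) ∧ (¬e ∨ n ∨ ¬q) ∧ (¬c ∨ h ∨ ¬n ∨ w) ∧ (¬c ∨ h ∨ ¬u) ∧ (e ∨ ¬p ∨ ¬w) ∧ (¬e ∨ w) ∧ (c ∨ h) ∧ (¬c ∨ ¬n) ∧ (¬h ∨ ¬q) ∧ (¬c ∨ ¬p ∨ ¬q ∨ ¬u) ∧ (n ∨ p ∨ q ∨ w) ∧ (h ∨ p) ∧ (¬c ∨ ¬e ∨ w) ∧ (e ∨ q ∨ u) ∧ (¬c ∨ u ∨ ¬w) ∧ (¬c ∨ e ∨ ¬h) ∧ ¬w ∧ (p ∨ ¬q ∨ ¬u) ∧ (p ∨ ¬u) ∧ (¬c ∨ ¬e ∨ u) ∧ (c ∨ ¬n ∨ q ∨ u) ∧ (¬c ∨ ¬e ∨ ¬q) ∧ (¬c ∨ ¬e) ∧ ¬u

No satisfying assignment exists.

Case u = True:
  Clause (¬u) is falsified — contradiction.
Case u = False:
  (h ∨ u) forces h = True.
  (¬h ∨ ¬q) forces q = False.
  (e ∨ q ∨ u) forces e = True.
  (¬e ∨ w) forces w = True.
  Clause (¬w) is falsified — contradiction.
Both cases fail, so the formula is unsatisfiable.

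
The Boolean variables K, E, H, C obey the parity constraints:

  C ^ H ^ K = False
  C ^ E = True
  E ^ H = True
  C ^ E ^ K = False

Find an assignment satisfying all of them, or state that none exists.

Unsatisfiable — no assignment works.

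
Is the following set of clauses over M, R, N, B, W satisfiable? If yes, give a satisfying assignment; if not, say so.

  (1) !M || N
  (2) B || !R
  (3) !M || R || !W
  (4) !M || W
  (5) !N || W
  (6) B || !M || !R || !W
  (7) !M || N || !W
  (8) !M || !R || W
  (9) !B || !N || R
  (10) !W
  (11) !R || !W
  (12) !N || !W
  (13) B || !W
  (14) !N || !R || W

M = False; R = True; N = False; B = True; W = False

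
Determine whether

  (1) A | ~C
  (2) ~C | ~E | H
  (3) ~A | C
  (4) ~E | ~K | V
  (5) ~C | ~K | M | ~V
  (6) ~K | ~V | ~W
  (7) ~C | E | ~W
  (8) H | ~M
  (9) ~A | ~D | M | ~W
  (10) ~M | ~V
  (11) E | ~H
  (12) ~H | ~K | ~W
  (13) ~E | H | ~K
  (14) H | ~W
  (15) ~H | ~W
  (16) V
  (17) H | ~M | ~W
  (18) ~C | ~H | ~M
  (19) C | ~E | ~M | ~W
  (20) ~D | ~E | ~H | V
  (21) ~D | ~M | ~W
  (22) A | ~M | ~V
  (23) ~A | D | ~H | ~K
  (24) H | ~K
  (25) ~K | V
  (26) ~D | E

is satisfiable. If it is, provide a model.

V = True, C = True, E = False, K = False, M = False, W = False, H = False, A = True, D = False

Unit clause (V) forces V = True.
In (~M | ~V) only ~M is left, so M = False.
Set C = True.
  then (A | ~C) forces A = True.
  then (~C | ~K | M | ~V) forces K = False.
Set E = False.
  then (~C | E | ~W) forces W = False.
  then (E | ~H) forces H = False.
  then (~D | E) forces D = False.
All clauses satisfied.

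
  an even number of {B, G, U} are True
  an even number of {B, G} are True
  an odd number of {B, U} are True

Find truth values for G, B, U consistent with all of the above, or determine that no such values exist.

G: True, B: True, U: False

{B, G, U}: 2 true → even ✓
{B, G}: 2 true → even ✓
{B, U}: 1 true → odd ✓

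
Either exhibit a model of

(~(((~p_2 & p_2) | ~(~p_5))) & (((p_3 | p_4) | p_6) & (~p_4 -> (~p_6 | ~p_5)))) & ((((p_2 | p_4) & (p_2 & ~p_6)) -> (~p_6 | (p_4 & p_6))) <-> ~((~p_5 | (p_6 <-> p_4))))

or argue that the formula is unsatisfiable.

The formula is unsatisfiable.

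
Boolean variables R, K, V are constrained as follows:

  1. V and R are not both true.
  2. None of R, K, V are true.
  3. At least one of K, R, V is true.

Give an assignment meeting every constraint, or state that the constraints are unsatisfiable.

The formula is unsatisfiable.

Case R = True:
  Constraint (2) is violated (R=T) — contradiction.
Case R = False:
  (2) forces K = False.
  (2) forces V = False.
  Constraint (3) is violated (K=F, R=F, V=F) — contradiction.
Both cases fail — unsatisfiable.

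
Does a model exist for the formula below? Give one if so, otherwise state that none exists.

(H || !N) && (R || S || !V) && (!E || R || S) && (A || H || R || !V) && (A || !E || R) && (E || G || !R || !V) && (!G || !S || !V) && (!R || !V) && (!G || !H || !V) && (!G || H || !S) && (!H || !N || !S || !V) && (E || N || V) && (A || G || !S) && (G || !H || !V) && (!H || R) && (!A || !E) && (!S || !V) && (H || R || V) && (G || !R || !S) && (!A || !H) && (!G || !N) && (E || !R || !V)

V = False, H = True, S = False, N = False, R = True, G = True, E = True, A = False

Try V = True:
  (!R || !V) forces R = False.
  (R || S || !V) forces S = True.
  clause (!S || !V) is falsified — backtrack.
So V = False.
Set H = True.
  then (!H || R) forces R = True.
  then (!A || !H) forces A = False.
Set S = False.
Set N = False.
  then (E || N || V) forces E = True.
Set G = True.
All clauses satisfied.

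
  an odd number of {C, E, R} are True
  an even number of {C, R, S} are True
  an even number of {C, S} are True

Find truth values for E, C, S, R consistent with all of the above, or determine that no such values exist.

E = True, C = False, S = False, R = False

{C, E, R}: 1 true → odd ✓
{C, R, S}: 0 true → even ✓
{C, S}: 0 true → even ✓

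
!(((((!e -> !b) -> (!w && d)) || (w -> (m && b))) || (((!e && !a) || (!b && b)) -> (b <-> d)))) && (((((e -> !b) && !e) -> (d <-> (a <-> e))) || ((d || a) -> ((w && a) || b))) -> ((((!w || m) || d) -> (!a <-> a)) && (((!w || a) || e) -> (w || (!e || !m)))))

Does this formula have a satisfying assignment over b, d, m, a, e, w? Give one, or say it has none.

UNSATISFIABLE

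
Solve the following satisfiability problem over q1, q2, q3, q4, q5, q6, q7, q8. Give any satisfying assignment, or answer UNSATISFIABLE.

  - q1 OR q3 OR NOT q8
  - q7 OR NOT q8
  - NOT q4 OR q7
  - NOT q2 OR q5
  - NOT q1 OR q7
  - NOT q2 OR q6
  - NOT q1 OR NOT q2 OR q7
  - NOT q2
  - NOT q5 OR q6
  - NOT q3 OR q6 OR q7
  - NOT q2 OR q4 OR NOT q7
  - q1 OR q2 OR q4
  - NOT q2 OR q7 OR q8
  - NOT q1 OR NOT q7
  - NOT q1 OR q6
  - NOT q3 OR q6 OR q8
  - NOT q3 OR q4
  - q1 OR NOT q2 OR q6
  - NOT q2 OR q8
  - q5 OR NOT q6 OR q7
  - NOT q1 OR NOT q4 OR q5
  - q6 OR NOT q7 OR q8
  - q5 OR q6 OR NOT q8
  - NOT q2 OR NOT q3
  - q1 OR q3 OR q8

Unit clause (NOT q2) forces q2 = False.
Try q1 = True:
  (NOT q1 OR q7) forces q7 = True.
  clause (NOT q1 OR NOT q7) is falsified — backtrack.
So q1 = False.
  then (q1 OR q2 OR q4) forces q4 = True.
  then (NOT q4 OR q7) forces q7 = True.
Try q3 = False:
  (q1 OR q3 OR NOT q8) forces q8 = False.
  clause (q1 OR q3 OR q8) is falsified — backtrack.
So q3 = True.
Set q5 = False.
Set q6 = True.
Set q8 = False.
All clauses satisfied.

q1 = False, q2 = False, q3 = True, q4 = True, q5 = False, q6 = True, q7 = True, q8 = False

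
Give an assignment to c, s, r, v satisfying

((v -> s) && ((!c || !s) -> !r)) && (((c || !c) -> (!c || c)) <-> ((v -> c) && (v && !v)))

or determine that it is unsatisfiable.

The conjunct ((c || !c) -> (!c || c)) <-> ((v -> c) && (v && !v)) is unsatisfiable on its own:
  c=F, v=F: evaluates to False.
  c=F, v=T: evaluates to False.
  c=T, v=F: evaluates to False.
  c=T, v=T: evaluates to False.
So the whole conjunction is unsatisfiable.

Unsatisfiable — no assignment works.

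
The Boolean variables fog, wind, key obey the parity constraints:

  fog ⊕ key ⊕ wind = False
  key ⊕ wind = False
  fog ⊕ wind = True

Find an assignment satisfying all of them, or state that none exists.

fog: False, wind: True, key: True

fog ⊕ key ⊕ wind = F ⊕ T ⊕ T = False ✓
key ⊕ wind = T ⊕ T = False ✓
fog ⊕ wind = F ⊕ T = True ✓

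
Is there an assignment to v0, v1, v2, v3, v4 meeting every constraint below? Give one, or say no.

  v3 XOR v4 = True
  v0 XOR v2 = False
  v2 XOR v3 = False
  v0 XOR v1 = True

v0 = True, v1 = False, v2 = True, v3 = True, v4 = False

v3 XOR v4 = T XOR F = True ✓
v0 XOR v2 = T XOR T = False ✓
v2 XOR v3 = T XOR T = False ✓
v0 XOR v1 = T XOR F = True ✓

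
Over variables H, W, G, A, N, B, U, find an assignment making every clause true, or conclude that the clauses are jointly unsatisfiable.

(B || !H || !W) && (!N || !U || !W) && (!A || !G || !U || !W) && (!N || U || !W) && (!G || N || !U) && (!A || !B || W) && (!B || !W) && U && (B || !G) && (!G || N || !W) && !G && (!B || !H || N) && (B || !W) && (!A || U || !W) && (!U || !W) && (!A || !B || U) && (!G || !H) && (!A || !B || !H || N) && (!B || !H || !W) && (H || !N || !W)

H = False, W = False, G = False, A = False, N = False, B = False, U = True

Unit clause (U) forces U = True.
Unit clause (!G) forces G = False.
In (!U || !W) only !W is left, so W = False.
Set H = False.
Set A = False.
Set N = False.
Set B = False.
All clauses satisfied.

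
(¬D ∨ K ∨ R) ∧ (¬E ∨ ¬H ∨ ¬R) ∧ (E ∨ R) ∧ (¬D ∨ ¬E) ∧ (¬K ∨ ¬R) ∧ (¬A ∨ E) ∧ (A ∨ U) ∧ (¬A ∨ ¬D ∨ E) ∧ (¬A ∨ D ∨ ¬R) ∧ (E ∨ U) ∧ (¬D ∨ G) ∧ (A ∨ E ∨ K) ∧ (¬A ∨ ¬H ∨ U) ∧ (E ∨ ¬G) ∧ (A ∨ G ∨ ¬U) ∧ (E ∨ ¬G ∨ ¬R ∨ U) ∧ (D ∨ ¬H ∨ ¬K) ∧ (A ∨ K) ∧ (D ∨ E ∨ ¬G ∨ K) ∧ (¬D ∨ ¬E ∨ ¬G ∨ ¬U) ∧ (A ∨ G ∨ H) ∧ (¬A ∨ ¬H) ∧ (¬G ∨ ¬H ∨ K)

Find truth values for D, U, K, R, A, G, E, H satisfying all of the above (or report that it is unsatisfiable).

D=F, U=T, K=F, R=F, A=T, G=T, E=T, H=F

Try D = True:
  (¬D ∨ ¬E) forces E = False.
  (E ∨ R) forces R = True.
  (¬K ∨ ¬R) forces K = False.
  (¬A ∨ E) forces A = False.
  clause (A ∨ E ∨ K) is falsified — backtrack.
So D = False.
Set U = True.
Set K = False.
  then (A ∨ K) forces A = True.
  then (¬A ∨ ¬H) forces H = False.
  then (¬A ∨ E) forces E = True.
  then (¬A ∨ D ∨ ¬R) forces R = False.
Set G = True.
All clauses satisfied.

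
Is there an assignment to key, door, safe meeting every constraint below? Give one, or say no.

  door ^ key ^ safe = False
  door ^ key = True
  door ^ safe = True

key=T, door=F, safe=T

door ^ key ^ safe = F ^ T ^ T = False ✓
door ^ key = F ^ T = True ✓
door ^ safe = F ^ T = True ✓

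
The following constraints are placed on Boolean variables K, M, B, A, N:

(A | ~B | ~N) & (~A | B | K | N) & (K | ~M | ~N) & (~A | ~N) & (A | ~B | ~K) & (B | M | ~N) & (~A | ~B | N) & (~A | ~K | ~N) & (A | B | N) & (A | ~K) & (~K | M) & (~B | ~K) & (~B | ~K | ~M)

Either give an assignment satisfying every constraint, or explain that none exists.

Set K = False.
Set M = True.
  then (K | ~M | ~N) forces N = False.
Set B = True.
  then (~A | ~B | N) forces A = False.
All clauses satisfied.

K = False; M = True; B = True; A = False; N = False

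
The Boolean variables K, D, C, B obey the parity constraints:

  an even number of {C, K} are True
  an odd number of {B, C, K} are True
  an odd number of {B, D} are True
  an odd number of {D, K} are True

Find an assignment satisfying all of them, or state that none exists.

K = True, D = False, C = True, B = True

{C, K}: 2 true → even ✓
{B, C, K}: 3 true → odd ✓
{B, D}: 1 true → odd ✓
{D, K}: 1 true → odd ✓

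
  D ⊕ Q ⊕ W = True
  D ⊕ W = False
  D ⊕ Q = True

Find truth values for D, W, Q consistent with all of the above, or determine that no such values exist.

D = False, W = False, Q = True

D ⊕ Q ⊕ W = F ⊕ T ⊕ F = True ✓
D ⊕ W = F ⊕ F = False ✓
D ⊕ Q = F ⊕ T = True ✓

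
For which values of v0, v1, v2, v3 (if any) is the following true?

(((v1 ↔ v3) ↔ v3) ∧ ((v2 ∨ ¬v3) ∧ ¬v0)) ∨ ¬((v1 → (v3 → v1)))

v0 = False, v1 = True, v2 = True, v3 = True

  (((v1 ↔ v3) ↔ v3) ∧ ((v2 ∨ ¬v3) ∧ ¬v0)) ∨ ¬((v1 → (v3 → v1))) = True
    ((v1 ↔ v3) ↔ v3) ∧ ((v2 ∨ ¬v3) ∧ ¬v0) = True
      (v1 ↔ v3) ↔ v3 = True
        v1 ↔ v3 = True
      (v2 ∨ ¬v3) ∧ ¬v0 = True
        v2 ∨ ¬v3 = True
          ¬v3 = False
        ¬v0 = True
    ¬((v1 → (v3 → v1))) = False
      v1 → (v3 → v1) = True
        v3 → v1 = True
The formula evaluates to True.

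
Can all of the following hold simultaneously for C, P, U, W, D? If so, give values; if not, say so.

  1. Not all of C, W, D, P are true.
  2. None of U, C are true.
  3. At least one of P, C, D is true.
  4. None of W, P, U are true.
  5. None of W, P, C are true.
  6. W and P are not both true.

C = False, P = False, U = False, W = False, D = True

  (1) {C, W, D, P}: 1/4 true — not all ✓
  (2) {U, C}: 0 true — none ✓
  (3) {P, C, D}: 1 true — at least one ✓
  (4) {W, P, U}: 0 true — none ✓
  (5) {W, P, C}: 0 true — none ✓
  (6) W=F, P=F — not both ✓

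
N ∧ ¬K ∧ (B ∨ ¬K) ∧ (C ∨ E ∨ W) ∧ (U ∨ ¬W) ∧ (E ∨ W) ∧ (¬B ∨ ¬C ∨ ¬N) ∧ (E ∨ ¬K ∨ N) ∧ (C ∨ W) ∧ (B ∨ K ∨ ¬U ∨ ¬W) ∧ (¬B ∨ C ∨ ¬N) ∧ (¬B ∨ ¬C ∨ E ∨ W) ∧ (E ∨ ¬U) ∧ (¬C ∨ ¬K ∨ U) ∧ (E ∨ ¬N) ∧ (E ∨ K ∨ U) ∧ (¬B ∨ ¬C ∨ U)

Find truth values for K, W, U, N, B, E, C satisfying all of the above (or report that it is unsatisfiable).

Unit clause (N) forces N = True.
Unit clause (¬K) forces K = False.
In (E ∨ ¬N) only E is left, so E = True.
Try W = True:
  (U ∨ ¬W) forces U = True.
  (B ∨ K ∨ ¬U ∨ ¬W) forces B = True.
  (¬B ∨ ¬C ∨ ¬N) forces C = False.
  clause (¬B ∨ C ∨ ¬N) is falsified — backtrack.
So W = False.
  then (C ∨ W) forces C = True.
  then (¬B ∨ ¬C ∨ ¬N) forces B = False.
Set U = False.
All clauses satisfied.

K = False; W = False; U = False; N = True; B = False; E = True; C = True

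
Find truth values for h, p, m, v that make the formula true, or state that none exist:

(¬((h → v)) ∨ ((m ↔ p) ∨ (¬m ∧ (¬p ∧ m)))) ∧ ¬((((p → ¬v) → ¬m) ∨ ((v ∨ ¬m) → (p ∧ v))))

Unsatisfiable — no assignment works.

Case m = True: the formula simplifies to (¬((h → v)) ∨ p) ∧ ¬((¬((p → ¬v)) ∨ (v → (p ∧ v)))).
  v = True: simplifies to p ∧ ¬((¬(¬p) ∨ p)).
    p = True: the conjunct ¬((¬(¬p) ∨ p)) becomes ¬((True ∨ True)) = False.
    p = False: the conjunct p is False.
  v = False: the conjunct ¬((¬((p → ¬v)) ∨ (v → (p ∧ v)))) becomes ¬((False ∨ True)) = False.
Case m = False: the conjunct ¬((((p → ¬v) → ¬m) ∨ ((v ∨ ¬m) → (p ∧ v)))) becomes ¬((True ∨ (p ∧ v))) = False.
Both cases fail — unsatisfiable.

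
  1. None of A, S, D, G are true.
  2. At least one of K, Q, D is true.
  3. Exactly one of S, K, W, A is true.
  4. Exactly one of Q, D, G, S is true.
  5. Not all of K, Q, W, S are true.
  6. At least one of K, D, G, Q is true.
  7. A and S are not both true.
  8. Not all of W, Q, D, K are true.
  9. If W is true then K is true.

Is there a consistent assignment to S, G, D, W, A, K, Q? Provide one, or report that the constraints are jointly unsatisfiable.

S=F, G=F, D=F, W=F, A=F, K=T, Q=T

  (1) {A, S, D, G}: 0 true — none ✓
  (2) {K, Q, D}: 2 true — at least one ✓
  (3) {S, K, W, A}: 1 true — exactly one ✓
  (4) {Q, D, G, S}: 1 true — exactly one ✓
  (5) {K, Q, W, S}: 2/4 true — not all ✓
  (6) {K, D, G, Q}: 2 true — at least one ✓
  (7) A=F, S=F — not both ✓
  (8) {W, Q, D, K}: 2/4 true — not all ✓
  (9) W=F ⇒ K: vacuous ✓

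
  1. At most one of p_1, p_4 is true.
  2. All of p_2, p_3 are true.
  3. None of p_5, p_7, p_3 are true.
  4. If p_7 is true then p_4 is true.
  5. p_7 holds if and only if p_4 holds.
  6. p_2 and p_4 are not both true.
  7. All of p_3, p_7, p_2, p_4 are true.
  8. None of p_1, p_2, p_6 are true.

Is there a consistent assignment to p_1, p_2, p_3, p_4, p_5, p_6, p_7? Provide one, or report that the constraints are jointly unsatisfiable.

The formula is unsatisfiable.

Case p_2 = True:
  Constraint (8) is violated (p_2=T) — contradiction.
Case p_2 = False:
  Constraint (2) is violated (p_2=F) — contradiction.
Both cases fail — unsatisfiable.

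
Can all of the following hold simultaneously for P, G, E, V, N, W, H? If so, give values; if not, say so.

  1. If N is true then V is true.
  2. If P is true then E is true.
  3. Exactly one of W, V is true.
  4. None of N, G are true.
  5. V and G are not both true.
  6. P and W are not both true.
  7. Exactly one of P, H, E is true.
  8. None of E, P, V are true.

P=F; G=F; E=F; V=F; N=F; W=T; H=T

  (1) N=F ⇒ V: vacuous ✓
  (2) P=F ⇒ E: vacuous ✓
  (3) {W, V}: 1 true — exactly one ✓
  (4) {N, G}: 0 true — none ✓
  (5) V=F, G=F — not both ✓
  (6) P=F, W=T — not both ✓
  (7) {P, H, E}: 1 true — exactly one ✓
  (8) {E, P, V}: 0 true — none ✓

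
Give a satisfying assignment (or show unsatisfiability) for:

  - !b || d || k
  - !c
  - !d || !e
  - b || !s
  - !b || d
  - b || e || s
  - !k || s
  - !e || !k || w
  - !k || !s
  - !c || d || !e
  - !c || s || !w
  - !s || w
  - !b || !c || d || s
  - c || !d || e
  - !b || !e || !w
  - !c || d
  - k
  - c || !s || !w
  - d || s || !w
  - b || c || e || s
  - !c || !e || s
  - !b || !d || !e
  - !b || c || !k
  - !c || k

Case k = True:
  (!c) forces c = False.
  (!k || s) forces s = True.
  Clause (!k || !s) is falsified — contradiction.
Case k = False:
  Clause (k) is falsified — contradiction.
Both cases fail, so the formula is unsatisfiable.

No satisfying assignment exists.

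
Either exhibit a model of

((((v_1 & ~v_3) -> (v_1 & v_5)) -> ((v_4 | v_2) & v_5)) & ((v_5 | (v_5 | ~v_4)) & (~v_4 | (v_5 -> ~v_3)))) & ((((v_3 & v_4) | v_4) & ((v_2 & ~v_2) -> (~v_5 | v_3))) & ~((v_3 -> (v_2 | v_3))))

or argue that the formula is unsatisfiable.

The conjunct ~((v_3 -> (v_2 | v_3))) is unsatisfiable on its own:
  v_2=F, v_3=F: evaluates to False.
  v_2=F, v_3=T: evaluates to False.
  v_2=T, v_3=F: evaluates to False.
  v_2=T, v_3=T: evaluates to False.
So the whole conjunction is unsatisfiable.

No satisfying assignment exists.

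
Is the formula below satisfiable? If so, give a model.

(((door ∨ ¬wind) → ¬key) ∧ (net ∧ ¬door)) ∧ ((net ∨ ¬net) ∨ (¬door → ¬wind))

door=F, net=T, wind=F, key=F

  ((door ∨ ¬wind) → ¬key) ∧ (net ∧ ¬door) = True
    (door ∨ ¬wind) → ¬key = True
      door ∨ ¬wind = True
        ¬wind = True
      ¬key = True
    net ∧ ¬door = True
      ¬door = True
  (net ∨ ¬net) ∨ (¬door → ¬wind) = True
    net ∨ ¬net = True
      ¬net = False
    ¬door → ¬wind = True
      ¬door = True
      ¬wind = True
Both conjuncts True, so the formula holds.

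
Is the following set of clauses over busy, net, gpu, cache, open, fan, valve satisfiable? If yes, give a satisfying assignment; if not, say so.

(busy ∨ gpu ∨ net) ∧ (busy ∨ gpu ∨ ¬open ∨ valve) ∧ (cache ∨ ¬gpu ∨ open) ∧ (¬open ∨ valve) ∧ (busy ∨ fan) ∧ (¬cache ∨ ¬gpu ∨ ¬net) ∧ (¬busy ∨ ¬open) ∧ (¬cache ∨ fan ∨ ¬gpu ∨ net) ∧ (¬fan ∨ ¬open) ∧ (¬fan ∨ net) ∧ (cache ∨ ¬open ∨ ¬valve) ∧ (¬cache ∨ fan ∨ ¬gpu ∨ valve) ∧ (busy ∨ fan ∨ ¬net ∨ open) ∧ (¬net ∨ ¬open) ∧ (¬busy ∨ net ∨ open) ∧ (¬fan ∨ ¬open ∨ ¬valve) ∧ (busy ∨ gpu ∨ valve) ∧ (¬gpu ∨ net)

Set busy = True.
  then (¬busy ∨ ¬open) forces open = False.
  then (¬busy ∨ net ∨ open) forces net = True.
Try gpu = True:
  (cache ∨ ¬gpu ∨ open) forces cache = True.
  clause (¬cache ∨ ¬gpu ∨ ¬net) is falsified — backtrack.
So gpu = False.
Set cache = True.
Set fan = True.
Set valve = False.
All clauses satisfied.

busy = True, net = True, gpu = False, cache = True, open = False, fan = True, valve = False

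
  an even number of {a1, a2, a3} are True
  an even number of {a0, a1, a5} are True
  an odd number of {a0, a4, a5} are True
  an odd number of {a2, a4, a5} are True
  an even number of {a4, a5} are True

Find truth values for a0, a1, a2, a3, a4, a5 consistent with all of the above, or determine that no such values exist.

a0=T, a1=F, a2=T, a3=T, a4=T, a5=T

{a1, a2, a3}: 2 true → even ✓
{a0, a1, a5}: 2 true → even ✓
{a0, a4, a5}: 3 true → odd ✓
{a2, a4, a5}: 3 true → odd ✓
{a4, a5}: 2 true → even ✓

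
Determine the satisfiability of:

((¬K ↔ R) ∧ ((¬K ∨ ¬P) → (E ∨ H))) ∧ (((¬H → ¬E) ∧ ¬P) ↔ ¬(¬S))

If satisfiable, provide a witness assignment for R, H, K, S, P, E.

R = True, H = True, K = False, S = False, P = True, E = False

  (¬K ↔ R) ∧ ((¬K ∨ ¬P) → (E ∨ H)) = True
    ¬K ↔ R = True
      ¬K = True
    (¬K ∨ ¬P) → (E ∨ H) = True
      ¬K ∨ ¬P = True
        ¬K = True
        ¬P = False
      E ∨ H = True
  ((¬H → ¬E) ∧ ¬P) ↔ ¬(¬S) = True
    (¬H → ¬E) ∧ ¬P = False
      ¬H → ¬E = True
        ¬H = False
        ¬E = True
      ¬P = False
    ¬(¬S) = False
      ¬S = True
Both conjuncts True, so the formula holds.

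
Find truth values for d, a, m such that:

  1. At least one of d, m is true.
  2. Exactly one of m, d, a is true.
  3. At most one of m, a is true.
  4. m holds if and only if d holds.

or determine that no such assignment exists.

No satisfying assignment exists.

Case d = True:
  (2) with d=T forces m = False.
  Constraint (4) is violated (m=F, d=T) — contradiction.
Case d = False:
  (1) with d=F forces m = True.
  Constraint (4) is violated (m=T, d=F) — contradiction.
Both cases fail — unsatisfiable.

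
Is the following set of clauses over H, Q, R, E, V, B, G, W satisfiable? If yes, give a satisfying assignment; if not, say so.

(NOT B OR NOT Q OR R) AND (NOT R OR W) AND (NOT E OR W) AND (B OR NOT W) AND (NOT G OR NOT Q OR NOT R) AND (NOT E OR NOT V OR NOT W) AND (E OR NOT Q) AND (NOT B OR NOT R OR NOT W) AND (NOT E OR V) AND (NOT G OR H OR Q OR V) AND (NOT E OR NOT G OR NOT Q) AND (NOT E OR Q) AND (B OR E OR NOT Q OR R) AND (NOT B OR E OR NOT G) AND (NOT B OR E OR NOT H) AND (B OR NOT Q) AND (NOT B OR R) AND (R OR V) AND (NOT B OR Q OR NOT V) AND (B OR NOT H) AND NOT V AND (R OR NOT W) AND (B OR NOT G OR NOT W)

No satisfying assignment exists.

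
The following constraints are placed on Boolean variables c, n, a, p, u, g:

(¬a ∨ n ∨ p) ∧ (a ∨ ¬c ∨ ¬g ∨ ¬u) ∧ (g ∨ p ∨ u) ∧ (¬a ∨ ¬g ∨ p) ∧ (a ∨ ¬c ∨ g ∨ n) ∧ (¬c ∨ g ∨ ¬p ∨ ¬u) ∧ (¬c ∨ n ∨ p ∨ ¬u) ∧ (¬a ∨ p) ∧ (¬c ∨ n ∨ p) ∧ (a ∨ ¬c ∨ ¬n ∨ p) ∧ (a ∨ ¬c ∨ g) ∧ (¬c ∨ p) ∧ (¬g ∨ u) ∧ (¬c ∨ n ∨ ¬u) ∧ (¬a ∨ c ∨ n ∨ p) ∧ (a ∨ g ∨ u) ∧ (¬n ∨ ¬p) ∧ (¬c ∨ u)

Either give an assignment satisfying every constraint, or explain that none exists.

Try c = True:
  (¬c ∨ p) forces p = True.
  (¬n ∨ ¬p) forces n = False.
  (¬c ∨ n ∨ ¬u) forces u = False.
  clause (¬c ∨ u) is falsified — backtrack.
So c = False.
Set n = True.
  then (¬n ∨ ¬p) forces p = False.
  then (¬a ∨ p) forces a = False.
Set u = True.
Set g = False.
All clauses satisfied.

c = False, n = True, a = False, p = False, u = True, g = False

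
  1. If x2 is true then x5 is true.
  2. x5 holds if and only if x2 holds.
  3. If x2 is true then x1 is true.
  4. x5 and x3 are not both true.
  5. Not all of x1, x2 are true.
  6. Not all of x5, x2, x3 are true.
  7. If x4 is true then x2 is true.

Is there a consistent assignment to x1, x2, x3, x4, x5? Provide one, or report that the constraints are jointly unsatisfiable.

x1=F; x2=F; x3=F; x4=F; x5=F

  (1) x2=F ⇒ x5: vacuous ✓
  (2) x5=F, x2=F — same ✓
  (3) x2=F ⇒ x1: vacuous ✓
  (4) x5=F, x3=F — not both ✓
  (5) {x1, x2}: 0/2 true — not all ✓
  (6) {x5, x2, x3}: 0/3 true — not all ✓
  (7) x4=F ⇒ x2: vacuous ✓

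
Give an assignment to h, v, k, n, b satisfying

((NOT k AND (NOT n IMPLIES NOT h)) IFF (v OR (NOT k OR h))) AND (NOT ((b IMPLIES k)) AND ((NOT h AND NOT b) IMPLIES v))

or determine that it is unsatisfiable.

h = False, v = True, k = False, n = False, b = True

  (NOT k AND (NOT n IMPLIES NOT h)) IFF (v OR (NOT k OR h)) = True
    NOT k AND (NOT n IMPLIES NOT h) = True
      NOT k = True
      NOT n IMPLIES NOT h = True
        NOT n = True
        NOT h = True
    v OR (NOT k OR h) = True
      NOT k OR h = True
        NOT k = True
  NOT ((b IMPLIES k)) AND ((NOT h AND NOT b) IMPLIES v) = True
    NOT ((b IMPLIES k)) = True
      b IMPLIES k = False
    (NOT h AND NOT b) IMPLIES v = True
      NOT h AND NOT b = False
        NOT h = True
        NOT b = False
Both conjuncts True, so the formula holds.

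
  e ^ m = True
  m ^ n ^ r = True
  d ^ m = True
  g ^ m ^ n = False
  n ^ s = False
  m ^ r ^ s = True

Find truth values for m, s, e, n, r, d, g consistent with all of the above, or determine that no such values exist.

m=F, s=T, e=T, n=T, r=F, d=T, g=T

e ^ m = T ^ F = True ✓
m ^ n ^ r = F ^ T ^ F = True ✓
d ^ m = T ^ F = True ✓
g ^ m ^ n = T ^ F ^ T = False ✓
n ^ s = T ^ T = False ✓
m ^ r ^ s = F ^ F ^ T = True ✓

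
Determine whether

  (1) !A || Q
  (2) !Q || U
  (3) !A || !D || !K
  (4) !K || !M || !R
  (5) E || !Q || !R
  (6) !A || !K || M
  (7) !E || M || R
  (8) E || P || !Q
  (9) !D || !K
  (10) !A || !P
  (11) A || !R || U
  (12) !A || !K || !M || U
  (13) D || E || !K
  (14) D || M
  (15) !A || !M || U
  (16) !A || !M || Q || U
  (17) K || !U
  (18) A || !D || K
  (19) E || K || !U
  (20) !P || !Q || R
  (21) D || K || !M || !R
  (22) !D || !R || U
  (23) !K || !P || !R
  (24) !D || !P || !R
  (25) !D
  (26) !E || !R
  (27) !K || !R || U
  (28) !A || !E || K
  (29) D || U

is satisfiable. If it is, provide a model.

Unit clause (!D) forces D = False.
In (D || U) only U is left, so U = True.
In (D || M) only M is left, so M = True.
In (K || !U) only K is left, so K = True.
In (!K || !M || !R) only !R is left, so R = False.
In (D || E || !K) only E is left, so E = True.
Set Q = True.
  then (!P || !Q || R) forces P = False.
Set A = True.
All clauses satisfied.

Q = True, P = False, A = True, M = True, K = True, E = True, R = False, U = True, D = False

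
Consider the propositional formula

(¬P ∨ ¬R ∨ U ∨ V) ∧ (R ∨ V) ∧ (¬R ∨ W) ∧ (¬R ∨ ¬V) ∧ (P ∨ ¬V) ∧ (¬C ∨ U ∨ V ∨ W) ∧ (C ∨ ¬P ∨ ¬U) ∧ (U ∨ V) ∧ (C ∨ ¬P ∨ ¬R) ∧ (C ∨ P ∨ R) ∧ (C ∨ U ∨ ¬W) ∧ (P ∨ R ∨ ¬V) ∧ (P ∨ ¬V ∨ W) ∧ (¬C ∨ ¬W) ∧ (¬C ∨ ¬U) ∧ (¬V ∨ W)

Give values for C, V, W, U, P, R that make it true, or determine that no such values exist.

C = False; V = False; W = True; U = True; P = False; R = True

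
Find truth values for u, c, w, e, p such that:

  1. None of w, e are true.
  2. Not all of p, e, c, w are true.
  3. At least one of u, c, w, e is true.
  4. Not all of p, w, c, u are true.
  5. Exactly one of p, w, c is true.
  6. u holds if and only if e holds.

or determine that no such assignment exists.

u = False, c = True, w = False, e = False, p = False

  (1) {w, e}: 0 true — none ✓
  (2) {p, e, c, w}: 1/4 true — not all ✓
  (3) {u, c, w, e}: 1 true — at least one ✓
  (4) {p, w, c, u}: 1/4 true — not all ✓
  (5) {p, w, c}: 1 true — exactly one ✓
  (6) u=F, e=F — same ✓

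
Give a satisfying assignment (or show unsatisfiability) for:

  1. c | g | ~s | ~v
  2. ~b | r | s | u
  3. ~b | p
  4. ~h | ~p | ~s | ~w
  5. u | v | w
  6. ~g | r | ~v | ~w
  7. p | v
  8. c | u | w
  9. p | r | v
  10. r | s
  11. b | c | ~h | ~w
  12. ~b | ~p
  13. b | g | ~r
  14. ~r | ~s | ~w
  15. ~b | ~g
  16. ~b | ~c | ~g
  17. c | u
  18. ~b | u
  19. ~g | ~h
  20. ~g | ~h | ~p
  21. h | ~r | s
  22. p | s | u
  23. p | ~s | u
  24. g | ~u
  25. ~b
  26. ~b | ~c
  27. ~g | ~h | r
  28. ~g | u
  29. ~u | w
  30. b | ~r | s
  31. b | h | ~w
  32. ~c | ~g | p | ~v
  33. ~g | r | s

h = True, v = True, w = False, r = False, g = False, p = True, u = False, b = False, c = True, s = True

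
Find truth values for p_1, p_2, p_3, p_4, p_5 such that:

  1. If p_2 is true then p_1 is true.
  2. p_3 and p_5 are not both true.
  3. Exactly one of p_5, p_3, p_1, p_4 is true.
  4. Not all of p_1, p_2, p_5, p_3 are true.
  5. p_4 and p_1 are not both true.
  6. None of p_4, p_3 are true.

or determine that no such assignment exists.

p_1 = True, p_2 = True, p_3 = False, p_4 = False, p_5 = False

  (1) p_2=T ⇒ p_1: T ✓
  (2) p_3=F, p_5=F — not both ✓
  (3) {p_5, p_3, p_1, p_4}: 1 true — exactly one ✓
  (4) {p_1, p_2, p_5, p_3}: 2/4 true — not all ✓
  (5) p_4=F, p_1=T — not both ✓
  (6) {p_4, p_3}: 0 true — none ✓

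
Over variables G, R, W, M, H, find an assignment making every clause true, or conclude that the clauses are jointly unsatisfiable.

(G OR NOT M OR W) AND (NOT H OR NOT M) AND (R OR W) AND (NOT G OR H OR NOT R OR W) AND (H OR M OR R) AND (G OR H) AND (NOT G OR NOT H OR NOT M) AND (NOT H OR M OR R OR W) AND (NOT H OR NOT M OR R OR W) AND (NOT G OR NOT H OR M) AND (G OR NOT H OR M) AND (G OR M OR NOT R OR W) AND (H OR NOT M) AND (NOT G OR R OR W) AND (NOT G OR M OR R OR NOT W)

G = True, R = True, W = True, M = False, H = False

Try G = False:
  (G OR H) forces H = True.
  (NOT H OR NOT M) forces M = False.
  clause (G OR NOT H OR M) is falsified — backtrack.
So G = True.
Set R = True.
Try W = False:
  (NOT G OR H OR NOT R OR W) forces H = True.
  (NOT H OR NOT M) forces M = False.
  clause (NOT G OR NOT H OR M) is falsified — backtrack.
So W = True.
Try M = True:
  (NOT H OR NOT M) forces H = False.
  clause (H OR NOT M) is falsified — backtrack.
So M = False.
  then (NOT G OR NOT H OR M) forces H = False.
All clauses satisfied.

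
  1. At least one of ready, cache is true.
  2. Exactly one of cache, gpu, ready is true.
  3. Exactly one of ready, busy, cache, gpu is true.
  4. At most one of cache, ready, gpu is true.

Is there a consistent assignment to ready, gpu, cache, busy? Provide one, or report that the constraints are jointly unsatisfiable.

ready=T; gpu=F; cache=F; busy=F

  (1) {ready, cache}: 1 true — at least one ✓
  (2) {cache, gpu, ready}: 1 true — exactly one ✓
  (3) {ready, busy, cache, gpu}: 1 true — exactly one ✓
  (4) {cache, ready, gpu}: 1 true — at most one ✓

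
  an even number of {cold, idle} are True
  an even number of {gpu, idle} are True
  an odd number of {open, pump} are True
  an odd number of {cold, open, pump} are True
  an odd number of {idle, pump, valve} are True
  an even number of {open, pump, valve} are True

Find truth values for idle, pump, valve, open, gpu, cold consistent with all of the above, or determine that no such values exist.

idle = False; pump = False; valve = True; open = True; gpu = False; cold = False

{cold, idle}: 0 true → even ✓
{gpu, idle}: 0 true → even ✓
{open, pump}: 1 true → odd ✓
{cold, open, pump}: 1 true → odd ✓
{idle, pump, valve}: 1 true → odd ✓
{open, pump, valve}: 2 true → even ✓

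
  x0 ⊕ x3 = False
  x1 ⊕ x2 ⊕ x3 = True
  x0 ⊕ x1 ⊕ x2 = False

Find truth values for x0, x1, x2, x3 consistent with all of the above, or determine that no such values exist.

No satisfying assignment exists.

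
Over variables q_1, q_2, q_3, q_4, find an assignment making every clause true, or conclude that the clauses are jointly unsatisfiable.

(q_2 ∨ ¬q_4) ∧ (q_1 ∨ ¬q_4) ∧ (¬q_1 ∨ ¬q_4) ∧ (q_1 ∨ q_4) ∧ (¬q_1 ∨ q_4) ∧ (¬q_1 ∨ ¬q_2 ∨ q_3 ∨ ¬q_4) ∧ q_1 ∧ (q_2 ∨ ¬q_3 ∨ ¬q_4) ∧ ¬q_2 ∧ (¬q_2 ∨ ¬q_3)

Case q_1 = True:
  (¬q_1 ∨ ¬q_4) forces q_4 = False.
  Clause (¬q_1 ∨ q_4) is falsified — contradiction.
Case q_1 = False:
  Clause (q_1) is falsified — contradiction.
Both cases fail, so the formula is unsatisfiable.

Unsatisfiable — no assignment works.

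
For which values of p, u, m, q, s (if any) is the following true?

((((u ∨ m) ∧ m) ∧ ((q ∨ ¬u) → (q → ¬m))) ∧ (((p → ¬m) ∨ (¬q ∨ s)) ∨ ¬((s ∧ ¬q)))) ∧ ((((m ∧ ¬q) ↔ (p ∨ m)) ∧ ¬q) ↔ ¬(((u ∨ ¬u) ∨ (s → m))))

Case m = True: the formula simplifies to (((q ∨ ¬u) → ¬q) ∧ ((¬p ∨ (¬q ∨ s)) ∨ ¬((s ∧ ¬q)))) ∧ ¬((¬q ∧ ¬q)).
  q = True: the conjunct (q ∨ ¬u) → ¬q becomes (True ∨ ¬u) → ¬True = False.
  q = False: the conjunct ¬((¬q ∧ ¬q)) becomes ¬((True ∧ True)) = False.
Case m = False: the conjunct m is False.
Both cases fail — unsatisfiable.

Unsatisfiable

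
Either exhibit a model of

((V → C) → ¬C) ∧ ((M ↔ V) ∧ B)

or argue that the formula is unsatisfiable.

C = False; V = False; B = True; M = False

  (V → C) → ¬C = True
    V → C = True
    ¬C = True
  (M ↔ V) ∧ B = True
    M ↔ V = True
Both conjuncts True, so the formula holds.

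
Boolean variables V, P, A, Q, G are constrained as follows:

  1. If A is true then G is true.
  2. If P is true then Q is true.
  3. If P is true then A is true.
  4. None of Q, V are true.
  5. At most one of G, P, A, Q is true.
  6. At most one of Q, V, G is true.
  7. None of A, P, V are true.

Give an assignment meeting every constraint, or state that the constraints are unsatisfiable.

V: False, P: False, A: False, Q: False, G: True

  (1) A=F ⇒ G: vacuous ✓
  (2) P=F ⇒ Q: vacuous ✓
  (3) P=F ⇒ A: vacuous ✓
  (4) {Q, V}: 0 true — none ✓
  (5) {G, P, A, Q}: 1 true — at most one ✓
  (6) {Q, V, G}: 1 true — at most one ✓
  (7) {A, P, V}: 0 true — none ✓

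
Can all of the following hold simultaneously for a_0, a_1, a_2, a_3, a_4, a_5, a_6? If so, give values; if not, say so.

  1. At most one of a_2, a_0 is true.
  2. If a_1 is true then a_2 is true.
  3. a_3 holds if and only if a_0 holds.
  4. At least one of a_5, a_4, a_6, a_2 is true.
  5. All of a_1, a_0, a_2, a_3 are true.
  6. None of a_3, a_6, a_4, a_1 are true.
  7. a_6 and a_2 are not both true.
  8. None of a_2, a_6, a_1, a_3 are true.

Case a_1 = True:
  Constraint (6) is violated (a_1=T) — contradiction.
Case a_1 = False:
  Constraint (5) is violated (a_1=F) — contradiction.
Both cases fail — unsatisfiable.

Unsatisfiable — no assignment works.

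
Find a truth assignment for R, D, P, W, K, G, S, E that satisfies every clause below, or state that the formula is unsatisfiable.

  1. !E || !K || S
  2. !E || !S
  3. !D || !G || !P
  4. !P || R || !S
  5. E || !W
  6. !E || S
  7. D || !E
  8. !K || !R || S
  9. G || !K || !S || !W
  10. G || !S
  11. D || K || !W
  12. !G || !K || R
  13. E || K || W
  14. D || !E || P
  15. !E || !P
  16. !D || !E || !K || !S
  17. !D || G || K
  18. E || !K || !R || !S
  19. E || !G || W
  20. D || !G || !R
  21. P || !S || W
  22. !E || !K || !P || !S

R: False, D: False, P: True, W: False, K: True, G: False, S: False, E: False

Set R = False.
Set D = False.
  then (D || !E) forces E = False.
  then (E || !W) forces W = False.
  then (E || K || W) forces K = True.
  then (E || !G || W) forces G = False.
  then (G || !S) forces S = False.
Set P = True.
All clauses satisfied.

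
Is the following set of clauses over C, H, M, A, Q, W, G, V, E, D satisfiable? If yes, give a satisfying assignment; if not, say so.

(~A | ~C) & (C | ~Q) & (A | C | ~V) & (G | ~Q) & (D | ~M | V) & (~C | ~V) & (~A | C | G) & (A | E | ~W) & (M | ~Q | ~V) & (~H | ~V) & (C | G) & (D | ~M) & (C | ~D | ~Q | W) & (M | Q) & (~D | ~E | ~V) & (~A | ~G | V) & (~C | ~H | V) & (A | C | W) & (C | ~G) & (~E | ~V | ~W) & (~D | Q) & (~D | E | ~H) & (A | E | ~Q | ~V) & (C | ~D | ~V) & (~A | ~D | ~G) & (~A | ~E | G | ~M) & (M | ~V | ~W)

Try C = False:
  (C | ~Q) forces Q = False.
  (C | G) forces G = True.
  clause (C | ~G) is falsified — backtrack.
So C = True.
  then (~A | ~C) forces A = False.
  then (~C | ~V) forces V = False.
  then (~C | ~H | V) forces H = False.
Set M = True.
  then (D | ~M | V) forces D = True.
  then (~D | Q) forces Q = True.
  then (G | ~Q) forces G = True.
Set W = True.
  then (A | E | ~W) forces E = True.
All clauses satisfied.

C: True, H: False, M: True, A: False, Q: True, W: True, G: True, V: False, E: True, D: True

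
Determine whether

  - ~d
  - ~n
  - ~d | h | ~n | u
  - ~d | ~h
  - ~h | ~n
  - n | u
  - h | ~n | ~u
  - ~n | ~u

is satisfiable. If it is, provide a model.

Unit clause (~d) forces d = False.
Unit clause (~n) forces n = False.
In (n | u) only u is left, so u = True.
Set h = False.
Check each clause:
  (~d): ~d holds.
  (~n): ~n holds.
  (~d | h | ~n | u): ~d holds.
  (~d | ~h): ~d holds.
  (~h | ~n): ~h holds.
  (n | u): u holds.
  (h | ~n | ~u): ~n holds.
  (~n | ~u): ~n holds.
All clauses satisfied.

n = False, d = False, u = True, h = False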